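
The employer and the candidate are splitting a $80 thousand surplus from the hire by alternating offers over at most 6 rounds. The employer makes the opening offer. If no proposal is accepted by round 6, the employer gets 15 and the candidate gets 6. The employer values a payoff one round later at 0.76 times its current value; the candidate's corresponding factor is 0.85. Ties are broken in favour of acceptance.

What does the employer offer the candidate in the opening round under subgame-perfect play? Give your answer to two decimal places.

Round 6 (the candidate proposes): the employer gets 15 if talks fail, so the candidate offers 15 and keeps 65.
Round 5 (the employer proposes): the candidate can get 65 next round, worth 0.85 × 65 = 55.25 now. The employer offers 55.25 and keeps 80 − 55.25 = 24.75.
Round 4 (the candidate proposes): the employer can get 24.75 next round, worth 0.76 × 24.75 = 18.81 now. The candidate offers 18.81 and keeps 80 − 18.81 = 61.19.
Round 3 (the employer proposes): the candidate can get 61.19 next round, worth 0.85 × 61.19 = 52.0115 now. The employer offers 52.0115 and keeps 80 − 52.0115 = 27.9885.
Round 2 (the candidate proposes): the employer can get 27.9885 next round, worth 0.76 × 27.9885 = 21.27126 now, so the candidate offers 21.27126, keeping 58.72874.
Round 1 (the employer proposes): the candidate can get 58.72874 next round, worth 0.85 × 58.72874 = 49.919429 now; the employer offers that and keeps 30.080571.

49.92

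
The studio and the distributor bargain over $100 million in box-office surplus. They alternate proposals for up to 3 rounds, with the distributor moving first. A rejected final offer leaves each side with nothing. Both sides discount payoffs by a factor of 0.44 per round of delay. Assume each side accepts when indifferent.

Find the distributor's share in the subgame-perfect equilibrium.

75.36

Solve by backward induction from round 3.
Round 3 (the distributor proposes): the studio will accept anything ≥ 0, so the distributor offers 0 and keeps 100.
Round 2 (the studio proposes): the distributor can get 100 next round, worth 0.44 × 100 = 44 now; the studio offers that and keeps 56.
Round 1 (the distributor proposes): the studio can get 56 next round, worth 0.44 × 56 = 24.64 now. The distributor offers 24.64 and keeps 100 − 24.64 = 75.36.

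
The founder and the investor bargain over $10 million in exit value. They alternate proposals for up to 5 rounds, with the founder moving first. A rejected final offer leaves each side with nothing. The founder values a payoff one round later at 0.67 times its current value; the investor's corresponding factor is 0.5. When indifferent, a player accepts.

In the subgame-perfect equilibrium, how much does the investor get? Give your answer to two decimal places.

Solve by backward induction from round 5.
Round 5 (the founder proposes): rejection yields 0 for the investor; the founder offers 0 and keeps 10.
Round 4 (the investor proposes): the founder can get 10 next round, worth 0.67 × 10 = 6.7 now, so the investor offers 6.7, keeping 3.3.
Round 3 (the founder proposes): the investor can get 3.3 next round, worth 0.5 × 3.3 = 1.65 now. The founder offers 1.65 and keeps 10 − 1.65 = 8.35.
Round 2 (the investor proposes): the founder can get 8.35 next round, worth 0.67 × 8.35 = 5.5945 now, so the investor offers 5.5945, keeping 4.4055.
Round 1 (the founder proposes): the investor can get 4.4055 next round, worth 0.5 × 4.4055 = 2.20275 now. The founder offers 2.20275 and keeps 10 − 2.20275 = 7.79725.

2.20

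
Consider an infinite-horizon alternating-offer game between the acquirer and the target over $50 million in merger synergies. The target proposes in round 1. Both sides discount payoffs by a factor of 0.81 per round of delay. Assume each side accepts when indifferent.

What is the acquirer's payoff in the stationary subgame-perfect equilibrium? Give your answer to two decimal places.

22.38

When the target proposes, the acquirer accepts any offer worth at least 0.81 times what the acquirer would get by proposing next round; and vice versa.
This gives x = 50 − 0.81y and y = 50 − 0.81x, where x and y are each side's share when it proposes.
Hence (1 − 0.81·0.81)x = 50(1 − 0.81), i.e. 0.3439·x = 9.5.
x ≈ 27.6243; the acquirer's share is 50 − x ≈ 22.3757.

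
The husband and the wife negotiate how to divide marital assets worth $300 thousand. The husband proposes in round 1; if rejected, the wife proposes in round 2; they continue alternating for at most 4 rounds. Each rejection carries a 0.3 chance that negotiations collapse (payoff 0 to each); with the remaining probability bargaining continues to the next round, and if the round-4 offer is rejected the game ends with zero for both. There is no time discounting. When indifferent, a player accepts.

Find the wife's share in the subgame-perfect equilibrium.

Round 4 (the wife proposes): rejection yields 0 for the husband; the wife offers 0 and keeps 300.
Round 3 (the husband proposes): rejecting gives the wife an expected 0.7 × 300 = 210, so the husband offers 210, keeping 90.
Round 2 (the wife proposes): rejecting gives the husband an expected 0.7 × 90 = 63, so the wife offers 63, keeping 237.
Round 1 (the husband proposes): rejecting gives the wife an expected 0.7 × 237 = 165.9. The husband offers 165.9 and keeps 300 − 165.9 = 134.1.

165.9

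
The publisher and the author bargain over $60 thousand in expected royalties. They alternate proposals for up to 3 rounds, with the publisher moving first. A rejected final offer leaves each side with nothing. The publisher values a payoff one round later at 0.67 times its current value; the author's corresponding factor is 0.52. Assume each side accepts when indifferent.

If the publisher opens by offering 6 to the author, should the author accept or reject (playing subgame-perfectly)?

Round 3 (the publisher proposes): the author will accept anything ≥ 0, so the publisher offers 0 and keeps 60.
Round 2 (the author proposes): the publisher can get 60 next round, worth 0.67 × 60 = 40.2 now; the author offers that and keeps 19.8.
So by rejecting in round 1, the author gets 19.8 next round, worth 0.52 × 19.8 = 10.296 now.
Offer 6 < 10.296, so the author rejects.

Reject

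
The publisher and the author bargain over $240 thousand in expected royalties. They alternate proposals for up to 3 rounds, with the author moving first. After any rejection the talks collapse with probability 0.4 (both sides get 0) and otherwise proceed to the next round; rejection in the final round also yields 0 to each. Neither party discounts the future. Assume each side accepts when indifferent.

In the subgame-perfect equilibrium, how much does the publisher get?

57.6

Round 3 (the author proposes): rejection yields 0 for the publisher; the author offers 0 and keeps 240.
Round 2 (the publisher proposes): rejecting gives the author an expected 0.6 × 240 = 144, so the publisher offers 144, keeping 96.
Round 1 (the author proposes): rejecting gives the publisher an expected 0.6 × 96 = 57.6, so the author offers 57.6, keeping 182.4.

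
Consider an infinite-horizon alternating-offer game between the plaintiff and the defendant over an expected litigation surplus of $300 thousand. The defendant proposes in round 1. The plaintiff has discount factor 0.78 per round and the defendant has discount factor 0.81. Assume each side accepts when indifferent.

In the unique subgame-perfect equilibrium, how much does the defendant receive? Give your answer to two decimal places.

179.25

When the defendant proposes, the plaintiff accepts any offer worth at least 0.78 times what the plaintiff would get by proposing next round; and vice versa.
This gives x = 300 − 0.78y and y = 300 − 0.81x, where x and y are each side's share when it proposes.
Hence (1 − 0.78·0.81)x = 300(1 − 0.78), i.e. 0.3682·x = 66.
x ≈ 179.2504; the plaintiff's share is 300 − x ≈ 120.7496.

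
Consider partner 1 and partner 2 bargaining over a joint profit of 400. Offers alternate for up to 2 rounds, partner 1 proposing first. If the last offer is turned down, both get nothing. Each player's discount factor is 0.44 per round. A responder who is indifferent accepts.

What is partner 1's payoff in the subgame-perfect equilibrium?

224

Round 2 (partner 2 proposes): partner 1 will accept anything ≥ 0, so partner 2 offers 0 and keeps 400.
Round 1 (partner 1 proposes): partner 2 can get 400 next round, worth 0.44 × 400 = 176 now. Partner 1 offers 176 and keeps 400 − 176 = 224.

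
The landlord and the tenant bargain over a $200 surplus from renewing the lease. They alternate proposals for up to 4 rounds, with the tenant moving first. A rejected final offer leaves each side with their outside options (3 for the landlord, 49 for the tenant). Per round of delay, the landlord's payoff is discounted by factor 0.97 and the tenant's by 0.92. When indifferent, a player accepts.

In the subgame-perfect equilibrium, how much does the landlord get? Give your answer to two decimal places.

146.23

Round 4 (the landlord proposes): the tenant gets 49 if talks fail, so the landlord offers 49 and keeps 151.
Round 3 (the tenant proposes): the landlord can get 151 next round, worth 0.97 × 151 = 146.47 now; the tenant offers that and keeps 53.53.
Round 2 (the landlord proposes): the tenant can get 53.53 next round, worth 0.92 × 53.53 = 49.2476 now; the landlord offers that and keeps 150.7524.
Round 1 (the tenant proposes): the landlord can get 150.7524 next round, worth 0.97 × 150.7524 = 146.229828 now, so the tenant offers 146.229828, keeping 53.770172.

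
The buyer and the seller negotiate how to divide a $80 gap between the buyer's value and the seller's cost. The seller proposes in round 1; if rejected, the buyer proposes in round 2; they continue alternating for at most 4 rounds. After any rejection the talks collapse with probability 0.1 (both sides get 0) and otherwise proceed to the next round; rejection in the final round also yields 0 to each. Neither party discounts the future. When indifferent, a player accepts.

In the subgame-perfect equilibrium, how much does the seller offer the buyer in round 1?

65.52

Round 4 (the buyer proposes): rejection yields 0 for the seller; the buyer offers 0 and keeps 80.
Round 3 (the seller proposes): rejecting gives the buyer an expected 0.9 × 80 = 72; the seller offers that and keeps 8.
Round 2 (the buyer proposes): rejecting gives the seller an expected 0.9 × 8 = 7.2; the buyer offers that and keeps 72.8.
Round 1 (the seller proposes): rejecting gives the buyer an expected 0.9 × 72.8 = 65.52, so the seller offers 65.52, keeping 14.48.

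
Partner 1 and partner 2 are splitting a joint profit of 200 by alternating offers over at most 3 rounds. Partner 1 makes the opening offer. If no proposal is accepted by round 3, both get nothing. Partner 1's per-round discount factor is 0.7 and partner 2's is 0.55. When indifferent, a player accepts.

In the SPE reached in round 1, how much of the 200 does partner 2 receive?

33

By backward induction:
Round 3 (partner 1 proposes): rejection yields 0 for partner 2; partner 1 offers 0 and keeps 200.
Round 2 (partner 2 proposes): partner 1 can get 200 next round, worth 0.7 × 200 = 140 now; partner 2 offers that and keeps 60.
Round 1 (partner 1 proposes): partner 2 can get 60 next round, worth 0.55 × 60 = 33 now. Partner 1 offers 33 and keeps 200 − 33 = 167.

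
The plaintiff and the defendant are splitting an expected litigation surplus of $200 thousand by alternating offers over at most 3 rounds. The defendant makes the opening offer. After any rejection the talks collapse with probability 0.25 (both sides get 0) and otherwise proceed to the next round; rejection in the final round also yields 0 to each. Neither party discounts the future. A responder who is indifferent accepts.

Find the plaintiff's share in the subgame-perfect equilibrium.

37.5

Round 3 (the defendant proposes): the plaintiff will accept anything ≥ 0, so the defendant offers 0 and keeps 200.
Round 2 (the plaintiff proposes): rejecting gives the defendant an expected 0.75 × 200 = 150; the plaintiff offers that and keeps 50.
Round 1 (the defendant proposes): rejecting gives the plaintiff an expected 0.75 × 50 = 37.5, so the defendant offers 37.5, keeping 162.5.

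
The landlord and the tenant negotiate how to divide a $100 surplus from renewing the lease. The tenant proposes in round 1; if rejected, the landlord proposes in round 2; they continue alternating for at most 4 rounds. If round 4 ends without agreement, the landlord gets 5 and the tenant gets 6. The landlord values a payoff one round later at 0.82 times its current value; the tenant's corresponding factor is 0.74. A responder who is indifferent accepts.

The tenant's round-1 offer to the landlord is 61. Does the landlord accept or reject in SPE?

Reject

Round 4 (the landlord proposes): the tenant gets 6 if talks fail, so the landlord offers 6 and keeps 94.
Round 3 (the tenant proposes): the landlord can get 94 next round, worth 0.82 × 94 = 77.08 now. The tenant offers 77.08 and keeps 100 − 77.08 = 22.92.
Round 2 (the landlord proposes): the tenant can get 22.92 next round, worth 0.74 × 22.92 = 16.9608 now, so the landlord offers 16.9608, keeping 83.0392.
So by rejecting in round 1, the landlord gets 83.0392 next round, worth 0.82 × 83.0392 = 68.092144 now.
Offer 61 < 68.092144, so the landlord rejects.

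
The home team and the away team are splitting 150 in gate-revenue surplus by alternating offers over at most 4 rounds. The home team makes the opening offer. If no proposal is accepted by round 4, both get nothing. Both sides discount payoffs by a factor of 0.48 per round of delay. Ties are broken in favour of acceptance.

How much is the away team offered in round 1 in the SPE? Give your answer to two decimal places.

54.03

Round 4 (the away team proposes): rejection yields 0 for the home team; the away team offers 0 and keeps 150.
Round 3 (the home team proposes): the away team can get 150 next round, worth 0.48 × 150 = 72 now. The home team offers 72 and keeps 150 − 72 = 78.
Round 2 (the away team proposes): the home team can get 78 next round, worth 0.48 × 78 = 37.44 now; the away team offers that and keeps 112.56.
Round 1 (the home team proposes): the away team can get 112.56 next round, worth 0.48 × 112.56 = 54.0288 now. The home team offers 54.0288 and keeps 150 − 54.0288 = 95.9712.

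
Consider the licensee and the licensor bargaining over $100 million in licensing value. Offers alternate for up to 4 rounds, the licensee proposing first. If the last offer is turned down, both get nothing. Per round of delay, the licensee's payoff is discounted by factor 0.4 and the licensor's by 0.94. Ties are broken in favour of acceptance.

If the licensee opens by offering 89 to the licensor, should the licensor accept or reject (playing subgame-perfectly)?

Reject

Round 4 (the licensor proposes): rejection yields 0 for the licensee; the licensor offers 0 and keeps 100.
Round 3 (the licensee proposes): the licensor can get 100 next round, worth 0.94 × 100 = 94 now, so the licensee offers 94, keeping 6.
Round 2 (the licensor proposes): the licensee can get 6 next round, worth 0.4 × 6 = 2.4 now, so the licensor offers 2.4, keeping 97.6.
So by rejecting in round 1, the licensor gets 97.6 next round, worth 0.94 × 97.6 = 91.744 now.
Offer 89 < 91.744, so the licensor rejects.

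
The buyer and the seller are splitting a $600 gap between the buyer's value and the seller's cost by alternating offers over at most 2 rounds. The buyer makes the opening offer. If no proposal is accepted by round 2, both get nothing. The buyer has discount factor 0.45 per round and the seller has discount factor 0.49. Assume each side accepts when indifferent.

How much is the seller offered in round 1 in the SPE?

Solve by backward induction from round 2.
Round 2 (the seller proposes): the buyer will accept anything ≥ 0, so the seller offers 0 and keeps 600.
Round 1 (the buyer proposes): the seller can get 600 next round, worth 0.49 × 600 = 294 now, so the buyer offers 294, keeping 306.

294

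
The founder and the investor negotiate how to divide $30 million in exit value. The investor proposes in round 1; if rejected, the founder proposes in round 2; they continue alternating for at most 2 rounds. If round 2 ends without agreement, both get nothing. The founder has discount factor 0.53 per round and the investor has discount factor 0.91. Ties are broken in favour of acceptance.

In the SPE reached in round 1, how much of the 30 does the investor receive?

14.1

Work backward from the last round.
Round 2 (the founder proposes): rejection yields 0 for the investor; the founder offers 0 and keeps 30.
Round 1 (the investor proposes): the founder can get 30 next round, worth 0.53 × 30 = 15.9 now. The investor offers 15.9 and keeps 30 − 15.9 = 14.1.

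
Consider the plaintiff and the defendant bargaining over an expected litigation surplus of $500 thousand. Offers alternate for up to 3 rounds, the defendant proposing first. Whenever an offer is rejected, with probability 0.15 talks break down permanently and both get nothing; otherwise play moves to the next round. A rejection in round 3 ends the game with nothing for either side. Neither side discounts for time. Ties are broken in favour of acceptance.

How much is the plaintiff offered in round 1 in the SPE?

Round 3 (the defendant proposes): the plaintiff will accept anything ≥ 0, so the defendant offers 0 and keeps 500.
Round 2 (the plaintiff proposes): rejecting gives the defendant an expected 0.85 × 500 = 425; the plaintiff offers that and keeps 75.
Round 1 (the defendant proposes): rejecting gives the plaintiff an expected 0.85 × 75 = 63.75; the defendant offers that and keeps 436.25.

63.75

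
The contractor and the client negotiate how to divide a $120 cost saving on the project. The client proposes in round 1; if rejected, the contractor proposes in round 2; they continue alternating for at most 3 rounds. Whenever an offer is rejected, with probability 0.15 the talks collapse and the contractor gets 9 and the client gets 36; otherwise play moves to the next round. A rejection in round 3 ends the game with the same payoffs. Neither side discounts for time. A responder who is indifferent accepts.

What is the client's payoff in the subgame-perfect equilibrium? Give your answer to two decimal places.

By backward induction:
Round 3 (the client proposes): the contractor gets 9 if talks fail, so the client offers 9 and keeps 111.
Round 2 (the contractor proposes): rejecting gives the client an expected 0.85 × 111 + 0.15 × 36 = 99.75. The contractor offers 99.75 and keeps 120 − 99.75 = 20.25.
Round 1 (the client proposes): rejecting gives the contractor an expected 0.85 × 20.25 + 0.15 × 9 = 18.5625. The client offers 18.5625 and keeps 120 − 18.5625 = 101.4375.

101.44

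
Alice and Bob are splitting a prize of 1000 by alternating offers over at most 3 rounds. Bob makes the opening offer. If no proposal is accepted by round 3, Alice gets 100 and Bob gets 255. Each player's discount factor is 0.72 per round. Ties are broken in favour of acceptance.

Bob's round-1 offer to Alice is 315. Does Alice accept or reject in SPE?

Round 3 (Bob proposes): Alice gets 100 if talks fail, so Bob offers 100 and keeps 900.
Round 2 (Alice proposes): Bob can get 900 next round, worth 0.72 × 900 = 648 now, so Alice offers 648, keeping 352.
So by rejecting in round 1, Alice gets 352 next round, worth 0.72 × 352 = 253.44 now.
Offer 315 ≥ 253.44, so Alice accepts.

Accept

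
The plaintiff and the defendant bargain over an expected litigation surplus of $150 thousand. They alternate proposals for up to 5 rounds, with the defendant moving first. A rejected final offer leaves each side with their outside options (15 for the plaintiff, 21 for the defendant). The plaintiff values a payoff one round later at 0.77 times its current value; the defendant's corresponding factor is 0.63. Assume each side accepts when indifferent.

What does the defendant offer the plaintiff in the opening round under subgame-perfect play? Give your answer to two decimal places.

By backward induction:
Round 5 (the defendant proposes): the plaintiff gets 15 if talks fail, so the defendant offers 15 and keeps 135.
Round 4 (the plaintiff proposes): the defendant can get 135 next round, worth 0.63 × 135 = 85.05 now, so the plaintiff offers 85.05, keeping 64.95.
Round 3 (the defendant proposes): the plaintiff can get 64.95 next round, worth 0.77 × 64.95 = 50.0115 now, so the defendant offers 50.0115, keeping 99.9885.
Round 2 (the plaintiff proposes): the defendant can get 99.9885 next round, worth 0.63 × 99.9885 = 62.992755 now; the plaintiff offers that and keeps 87.007245.
Round 1 (the defendant proposes): the plaintiff can get 87.007245 next round, worth 0.77 × 87.007245 = 66.99557865 now, so the defendant offers 66.99557865, keeping 83.00442135.

67.00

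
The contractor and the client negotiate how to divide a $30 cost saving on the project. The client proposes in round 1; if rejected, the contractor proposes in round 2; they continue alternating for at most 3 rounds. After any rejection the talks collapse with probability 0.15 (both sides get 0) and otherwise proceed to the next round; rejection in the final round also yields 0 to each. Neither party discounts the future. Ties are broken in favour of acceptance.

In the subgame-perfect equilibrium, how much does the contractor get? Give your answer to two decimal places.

3.83

By backward induction:
Round 3 (the client proposes): rejection yields 0 for the contractor; the client offers 0 and keeps 30.
Round 2 (the contractor proposes): rejecting gives the client an expected 0.85 × 30 = 25.5. The contractor offers 25.5 and keeps 30 − 25.5 = 4.5.
Round 1 (the client proposes): rejecting gives the contractor an expected 0.85 × 4.5 = 3.825. The client offers 3.825 and keeps 30 − 3.825 = 26.175.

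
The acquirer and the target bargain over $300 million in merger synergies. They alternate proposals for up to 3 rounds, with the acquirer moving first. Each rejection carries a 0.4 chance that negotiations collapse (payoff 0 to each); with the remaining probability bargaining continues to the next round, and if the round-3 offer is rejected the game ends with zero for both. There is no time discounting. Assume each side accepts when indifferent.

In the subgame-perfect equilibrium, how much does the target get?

Round 3 (the acquirer proposes): rejection yields 0 for the target; the acquirer offers 0 and keeps 300.
Round 2 (the target proposes): rejecting gives the acquirer an expected 0.6 × 300 = 180, so the target offers 180, keeping 120.
Round 1 (the acquirer proposes): rejecting gives the target an expected 0.6 × 120 = 72; the acquirer offers that and keeps 228.

72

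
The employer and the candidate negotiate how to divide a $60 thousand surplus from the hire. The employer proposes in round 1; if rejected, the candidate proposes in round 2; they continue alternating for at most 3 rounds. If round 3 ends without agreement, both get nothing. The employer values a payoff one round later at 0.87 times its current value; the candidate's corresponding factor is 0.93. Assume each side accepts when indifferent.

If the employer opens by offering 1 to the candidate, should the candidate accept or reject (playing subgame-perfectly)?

Reject

Round 3 (the employer proposes): rejection yields 0 for the candidate; the employer offers 0 and keeps 60.
Round 2 (the candidate proposes): the employer can get 60 next round, worth 0.87 × 60 = 52.2 now; the candidate offers that and keeps 7.8.
So by rejecting in round 1, the candidate gets 7.8 next round, worth 0.93 × 7.8 = 7.254 now.
Offer 1 < 7.254, so the candidate rejects.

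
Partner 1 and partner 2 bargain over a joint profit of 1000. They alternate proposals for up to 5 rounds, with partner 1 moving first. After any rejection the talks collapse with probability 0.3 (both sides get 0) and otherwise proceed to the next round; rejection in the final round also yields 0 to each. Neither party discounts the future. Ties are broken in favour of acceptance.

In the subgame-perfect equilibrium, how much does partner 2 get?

312.9

Round 5 (partner 1 proposes): rejection yields 0 for partner 2; partner 1 offers 0 and keeps 1000.
Round 4 (partner 2 proposes): rejecting gives partner 1 an expected 0.7 × 1000 = 700; partner 2 offers that and keeps 300.
Round 3 (partner 1 proposes): rejecting gives partner 2 an expected 0.7 × 300 = 210. Partner 1 offers 210 and keeps 1000 − 210 = 790.
Round 2 (partner 2 proposes): rejecting gives partner 1 an expected 0.7 × 790 = 553, so partner 2 offers 553, keeping 447.
Round 1 (partner 1 proposes): rejecting gives partner 2 an expected 0.7 × 447 = 312.9, so partner 1 offers 312.9, keeping 687.1.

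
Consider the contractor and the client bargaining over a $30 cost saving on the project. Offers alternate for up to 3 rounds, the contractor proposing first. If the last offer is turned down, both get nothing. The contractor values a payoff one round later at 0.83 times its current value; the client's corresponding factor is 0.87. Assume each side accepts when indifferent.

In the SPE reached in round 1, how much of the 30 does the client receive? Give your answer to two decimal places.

4.44

Round 3 (the contractor proposes): rejection yields 0 for the client; the contractor offers 0 and keeps 30.
Round 2 (the client proposes): the contractor can get 30 next round, worth 0.83 × 30 = 24.9 now, so the client offers 24.9, keeping 5.1.
Round 1 (the contractor proposes): the client can get 5.1 next round, worth 0.87 × 5.1 = 4.437 now. The contractor offers 4.437 and keeps 30 − 4.437 = 25.563.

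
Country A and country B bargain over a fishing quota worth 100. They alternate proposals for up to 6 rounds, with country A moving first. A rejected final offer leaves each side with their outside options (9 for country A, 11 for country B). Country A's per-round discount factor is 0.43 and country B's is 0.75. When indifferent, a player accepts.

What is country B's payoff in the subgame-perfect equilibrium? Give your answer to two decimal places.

Solve by backward induction from round 6.
Round 6 (country B proposes): country A gets 9 if talks fail, so country B offers 9 and keeps 91.
Round 5 (country A proposes): country B can get 91 next round, worth 0.75 × 91 = 68.25 now; country A offers that and keeps 31.75.
Round 4 (country B proposes): country A can get 31.75 next round, worth 0.43 × 31.75 = 13.6525 now, so country B offers 13.6525, keeping 86.3475.
Round 3 (country A proposes): country B can get 86.3475 next round, worth 0.75 × 86.3475 = 64.760625 now. Country A offers 64.760625 and keeps 100 − 64.760625 = 35.239375.
Round 2 (country B proposes): country A can get 35.239375 next round, worth 0.43 × 35.239375 = 15.15293125 now. Country B offers 15.15293125 and keeps 100 − 15.15293125 = 84.84706875.
Round 1 (country A proposes): country B can get 84.84706875 next round, worth 0.75 × 84.84706875 = 63.6353015625 now. Country A offers 63.6353015625 and keeps 100 − 63.6353015625 = 36.3646984375.

63.64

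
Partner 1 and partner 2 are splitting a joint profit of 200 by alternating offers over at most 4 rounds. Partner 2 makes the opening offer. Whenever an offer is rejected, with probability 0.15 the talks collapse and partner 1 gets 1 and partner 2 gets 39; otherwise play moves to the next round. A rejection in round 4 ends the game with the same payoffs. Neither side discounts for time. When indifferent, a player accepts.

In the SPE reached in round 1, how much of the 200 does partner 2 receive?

By backward induction:
Round 4 (partner 1 proposes): partner 2 gets 39 if talks fail, so partner 1 offers 39 and keeps 161.
Round 3 (partner 2 proposes): rejecting gives partner 1 an expected 0.85 × 161 + 0.15 × 1 = 137. Partner 2 offers 137 and keeps 200 − 137 = 63.
Round 2 (partner 1 proposes): rejecting gives partner 2 an expected 0.85 × 63 + 0.15 × 39 = 59.4. Partner 1 offers 59.4 and keeps 200 − 59.4 = 140.6.
Round 1 (partner 2 proposes): rejecting gives partner 1 an expected 0.85 × 140.6 + 0.15 × 1 = 119.66; partner 2 offers that and keeps 80.34.

80.34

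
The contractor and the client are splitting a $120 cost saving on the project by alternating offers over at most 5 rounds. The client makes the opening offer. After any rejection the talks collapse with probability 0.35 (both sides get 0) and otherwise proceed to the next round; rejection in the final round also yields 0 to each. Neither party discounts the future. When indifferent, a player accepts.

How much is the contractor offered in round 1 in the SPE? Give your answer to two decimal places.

38.83

By backward induction:
Round 5 (the client proposes): the contractor will accept anything ≥ 0, so the client offers 0 and keeps 120.
Round 4 (the contractor proposes): rejecting gives the client an expected 0.65 × 120 = 78. The contractor offers 78 and keeps 120 − 78 = 42.
Round 3 (the client proposes): rejecting gives the contractor an expected 0.65 × 42 = 27.3, so the client offers 27.3, keeping 92.7.
Round 2 (the contractor proposes): rejecting gives the client an expected 0.65 × 92.7 = 60.255; the contractor offers that and keeps 59.745.
Round 1 (the client proposes): rejecting gives the contractor an expected 0.65 × 59.745 = 38.83425, so the client offers 38.83425, keeping 81.16575.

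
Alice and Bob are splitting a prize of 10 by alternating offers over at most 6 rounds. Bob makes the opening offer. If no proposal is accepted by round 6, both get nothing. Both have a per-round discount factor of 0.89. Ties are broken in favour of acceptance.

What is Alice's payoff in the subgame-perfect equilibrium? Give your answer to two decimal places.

7.34

Round 6 (Alice proposes): Bob will accept anything ≥ 0, so Alice offers 0 and keeps 10.
Round 5 (Bob proposes): Alice can get 10 next round, worth 0.89 × 10 = 8.9 now, so Bob offers 8.9, keeping 1.1.
Round 4 (Alice proposes): Bob can get 1.1 next round, worth 0.89 × 1.1 = 0.979 now. Alice offers 0.979 and keeps 10 − 0.979 = 9.021.
Round 3 (Bob proposes): Alice can get 9.021 next round, worth 0.89 × 9.021 = 8.02869 now. Bob offers 8.02869 and keeps 10 − 8.02869 = 1.97131.
Round 2 (Alice proposes): Bob can get 1.97131 next round, worth 0.89 × 1.97131 = 1.7544659 now. Alice offers 1.7544659 and keeps 10 − 1.7544659 = 8.2455341.
Round 1 (Bob proposes): Alice can get 8.2455341 next round, worth 0.89 × 8.2455341 = 7.338525349 now; Bob offers that and keeps 2.661474651.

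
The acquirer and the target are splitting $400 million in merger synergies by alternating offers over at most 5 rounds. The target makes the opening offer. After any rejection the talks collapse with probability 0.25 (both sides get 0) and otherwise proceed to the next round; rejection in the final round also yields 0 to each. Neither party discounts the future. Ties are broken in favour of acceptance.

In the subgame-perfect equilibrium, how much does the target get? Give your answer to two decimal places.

By backward induction:
Round 5 (the target proposes): the acquirer will accept anything ≥ 0, so the target offers 0 and keeps 400.
Round 4 (the acquirer proposes): rejecting gives the target an expected 0.75 × 400 = 300, so the acquirer offers 300, keeping 100.
Round 3 (the target proposes): rejecting gives the acquirer an expected 0.75 × 100 = 75. The target offers 75 and keeps 400 − 75 = 325.
Round 2 (the acquirer proposes): rejecting gives the target an expected 0.75 × 325 = 243.75. The acquirer offers 243.75 and keeps 400 − 243.75 = 156.25.
Round 1 (the target proposes): rejecting gives the acquirer an expected 0.75 × 156.25 = 117.1875, so the target offers 117.1875, keeping 282.8125.

282.81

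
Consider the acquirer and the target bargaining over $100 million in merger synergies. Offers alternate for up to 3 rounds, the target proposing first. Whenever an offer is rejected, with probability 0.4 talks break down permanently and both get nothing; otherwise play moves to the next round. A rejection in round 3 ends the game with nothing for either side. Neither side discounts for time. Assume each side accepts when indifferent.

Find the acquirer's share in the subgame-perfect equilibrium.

Round 3 (the target proposes): the acquirer will accept anything ≥ 0, so the target offers 0 and keeps 100.
Round 2 (the acquirer proposes): rejecting gives the target an expected 0.6 × 100 = 60, so the acquirer offers 60, keeping 40.
Round 1 (the target proposes): rejecting gives the acquirer an expected 0.6 × 40 = 24. The target offers 24 and keeps 100 − 24 = 76.

24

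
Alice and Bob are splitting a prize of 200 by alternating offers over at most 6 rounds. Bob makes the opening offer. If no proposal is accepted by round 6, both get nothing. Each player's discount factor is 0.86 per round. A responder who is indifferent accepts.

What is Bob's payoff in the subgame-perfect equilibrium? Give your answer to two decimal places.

64.03

Solve by backward induction from round 6.
Round 6 (Alice proposes): rejection yields 0 for Bob; Alice offers 0 and keeps 200.
Round 5 (Bob proposes): Alice can get 200 next round, worth 0.86 × 200 = 172 now. Bob offers 172 and keeps 200 − 172 = 28.
Round 4 (Alice proposes): Bob can get 28 next round, worth 0.86 × 28 = 24.08 now, so Alice offers 24.08, keeping 175.92.
Round 3 (Bob proposes): Alice can get 175.92 next round, worth 0.86 × 175.92 = 151.2912 now. Bob offers 151.2912 and keeps 200 − 151.2912 = 48.7088.
Round 2 (Alice proposes): Bob can get 48.7088 next round, worth 0.86 × 48.7088 = 41.889568 now, so Alice offers 41.889568, keeping 158.110432.
Round 1 (Bob proposes): Alice can get 158.110432 next round, worth 0.86 × 158.110432 = 135.97497152 now, so Bob offers 135.97497152, keeping 64.02502848.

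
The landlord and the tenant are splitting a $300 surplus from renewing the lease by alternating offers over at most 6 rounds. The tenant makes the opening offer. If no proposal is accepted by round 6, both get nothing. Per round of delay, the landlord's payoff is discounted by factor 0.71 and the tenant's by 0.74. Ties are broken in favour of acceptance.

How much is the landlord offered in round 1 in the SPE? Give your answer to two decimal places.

Work backward from the last round.
Round 6 (the landlord proposes): rejection yields 0 for the tenant; the landlord offers 0 and keeps 300.
Round 5 (the tenant proposes): the landlord can get 300 next round, worth 0.71 × 300 = 213 now. The tenant offers 213 and keeps 300 − 213 = 87.
Round 4 (the landlord proposes): the tenant can get 87 next round, worth 0.74 × 87 = 64.38 now; the landlord offers that and keeps 235.62.
Round 3 (the tenant proposes): the landlord can get 235.62 next round, worth 0.71 × 235.62 = 167.2902 now. The tenant offers 167.2902 and keeps 300 − 167.2902 = 132.7098.
Round 2 (the landlord proposes): the tenant can get 132.7098 next round, worth 0.74 × 132.7098 = 98.205252 now. The landlord offers 98.205252 and keeps 300 − 98.205252 = 201.794748.
Round 1 (the tenant proposes): the landlord can get 201.794748 next round, worth 0.71 × 201.794748 = 143.27427108 now. The tenant offers 143.27427108 and keeps 300 − 143.27427108 = 156.72572892.

143.27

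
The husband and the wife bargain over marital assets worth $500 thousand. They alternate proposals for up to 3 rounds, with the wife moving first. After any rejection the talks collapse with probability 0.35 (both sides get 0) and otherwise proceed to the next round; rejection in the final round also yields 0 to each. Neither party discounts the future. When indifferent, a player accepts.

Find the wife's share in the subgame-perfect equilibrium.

Round 3 (the wife proposes): the husband will accept anything ≥ 0, so the wife offers 0 and keeps 500.
Round 2 (the husband proposes): rejecting gives the wife an expected 0.65 × 500 = 325. The husband offers 325 and keeps 500 − 325 = 175.
Round 1 (the wife proposes): rejecting gives the husband an expected 0.65 × 175 = 113.75; the wife offers that and keeps 386.25.

386.25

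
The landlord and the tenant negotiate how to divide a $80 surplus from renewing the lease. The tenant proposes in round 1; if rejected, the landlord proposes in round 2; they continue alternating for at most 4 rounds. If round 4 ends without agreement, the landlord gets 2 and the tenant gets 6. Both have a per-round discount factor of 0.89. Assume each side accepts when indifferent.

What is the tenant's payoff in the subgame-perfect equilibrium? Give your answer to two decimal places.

20.00

Round 4 (the landlord proposes): the tenant gets 6 if talks fail, so the landlord offers 6 and keeps 74.
Round 3 (the tenant proposes): the landlord can get 74 next round, worth 0.89 × 74 = 65.86 now; the tenant offers that and keeps 14.14.
Round 2 (the landlord proposes): the tenant can get 14.14 next round, worth 0.89 × 14.14 = 12.5846 now; the landlord offers that and keeps 67.4154.
Round 1 (the tenant proposes): the landlord can get 67.4154 next round, worth 0.89 × 67.4154 = 59.999706 now; the tenant offers that and keeps 20.000294.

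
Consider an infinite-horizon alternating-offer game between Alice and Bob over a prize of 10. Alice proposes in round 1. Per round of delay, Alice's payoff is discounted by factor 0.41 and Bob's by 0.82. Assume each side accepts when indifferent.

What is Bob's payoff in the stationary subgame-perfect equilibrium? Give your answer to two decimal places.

When Alice proposes, Bob accepts any offer worth at least 0.82 times what Bob would get by proposing next round; and vice versa.
This gives x = 10 − 0.82y and y = 10 − 0.41x, where x and y are each side's share when it proposes.
Hence (1 − 0.82·0.41)x = 10(1 − 0.82), i.e. 0.6638·x = 1.8.
x ≈ 2.7117; Bob's share is 10 − x ≈ 7.2883.

7.29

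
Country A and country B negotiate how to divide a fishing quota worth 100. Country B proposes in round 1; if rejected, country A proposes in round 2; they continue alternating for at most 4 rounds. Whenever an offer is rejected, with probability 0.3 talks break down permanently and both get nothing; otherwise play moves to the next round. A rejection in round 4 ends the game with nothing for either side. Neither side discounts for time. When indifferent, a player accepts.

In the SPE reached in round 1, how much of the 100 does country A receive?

By backward induction:
Round 4 (country A proposes): country B will accept anything ≥ 0, so country A offers 0 and keeps 100.
Round 3 (country B proposes): rejecting gives country A an expected 0.7 × 100 = 70, so country B offers 70, keeping 30.
Round 2 (country A proposes): rejecting gives country B an expected 0.7 × 30 = 21; country A offers that and keeps 79.
Round 1 (country B proposes): rejecting gives country A an expected 0.7 × 79 = 55.3; country B offers that and keeps 44.7.

55.3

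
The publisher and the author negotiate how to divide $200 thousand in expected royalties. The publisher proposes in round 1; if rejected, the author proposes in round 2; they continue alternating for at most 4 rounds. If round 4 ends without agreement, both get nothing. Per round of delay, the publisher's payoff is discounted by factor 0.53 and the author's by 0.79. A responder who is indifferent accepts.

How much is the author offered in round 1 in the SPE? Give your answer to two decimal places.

140.41

Solve by backward induction from round 4.
Round 4 (the author proposes): the publisher will accept anything ≥ 0, so the author offers 0 and keeps 200.
Round 3 (the publisher proposes): the author can get 200 next round, worth 0.79 × 200 = 158 now, so the publisher offers 158, keeping 42.
Round 2 (the author proposes): the publisher can get 42 next round, worth 0.53 × 42 = 22.26 now, so the author offers 22.26, keeping 177.74.
Round 1 (the publisher proposes): the author can get 177.74 next round, worth 0.79 × 177.74 = 140.4146 now; the publisher offers that and keeps 59.5854.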